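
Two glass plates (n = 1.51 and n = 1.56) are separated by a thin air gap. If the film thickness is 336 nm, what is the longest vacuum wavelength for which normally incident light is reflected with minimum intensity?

672 nm

Ray reflecting at the top interface goes from n = 1.51 toward n = 1.0: no phase shift.
Bottom surface (1.0 → 1.56): reflection off a higher-index medium gives a half-wave phase shift.
Net: one phase inversion between the two reflected rays.
So the condition for destructive reflection is 2 n t = m λ.
λ = 2 n t / m. The longest wavelength is m = 1: λ = 2 × 1.0 × 336 / 1.00 = 672 nm.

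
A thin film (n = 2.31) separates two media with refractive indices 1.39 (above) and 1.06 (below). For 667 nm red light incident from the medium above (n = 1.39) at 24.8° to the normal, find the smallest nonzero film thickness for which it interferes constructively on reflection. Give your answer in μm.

At the upper boundary (n = 1.39 to n = 2.31) the reflected ray undergoes a half-wave phase shift.
At the lower boundary (n = 2.31 to n = 1.06) the reflected ray undergoes no phase shift.
Exactly one π shift → a net half-wave offset.
So the condition for constructive reflection is 2 n t cos θ_r = (m + ½) λ.
Snell's law: 1.39 sin 24.8° = 2.31 sin θ_r → sin θ_r = 0.252, cos θ_r = 0.968.
Minimum at m = 0: t = λ / (4 n cos θ_r) = 667 / (4 × 2.31 × 0.968) = 74.6 nm.

0.0746 μm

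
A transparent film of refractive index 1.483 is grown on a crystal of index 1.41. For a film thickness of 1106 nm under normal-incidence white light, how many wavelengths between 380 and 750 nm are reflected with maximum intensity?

5

Ray reflecting at the top interface goes from n = 1.0 toward n = 1.483: a half-wave phase shift.
Bottom surface (1.483 → 1.41): reflection off a lower-index medium gives no phase shift.
Net: one phase inversion between the two reflected rays.
For strong reflection here: 2 n t = (m + ½) λ.
λ = 2 n t / (m + ½) = 3280 / (m + ½) nm.
m=3: 937 nm (IR); m=4: 729 nm (visible); m=5: 596 nm (visible); m=6: 505 nm (visible); m=7: 437 nm (visible); m=8: 386 nm (visible); m=9: 345 nm (UV).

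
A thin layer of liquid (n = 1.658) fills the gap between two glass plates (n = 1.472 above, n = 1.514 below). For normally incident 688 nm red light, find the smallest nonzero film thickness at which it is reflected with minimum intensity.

Ray reflecting at the top interface goes from n = 1.472 toward n = 1.658: a half-wave phase shift.
Ray reflecting at the bottom interface goes from n = 1.658 toward n = 1.514: no phase shift.
The two reflections differ by half a wavelength.
With one net inversion, destructive interference in reflection requires 2 n t = m λ.
Minimum nonzero at m = 1: t = λ / (2 n) = 688 / (2 × 1.658) = 207 nm.

207 nm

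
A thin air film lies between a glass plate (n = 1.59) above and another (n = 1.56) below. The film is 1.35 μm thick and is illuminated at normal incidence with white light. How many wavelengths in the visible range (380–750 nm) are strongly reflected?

3

At the upper boundary (n = 1.59 to n = 1.0) the reflected ray undergoes no phase shift.
Ray reflecting at the bottom interface goes from n = 1.0 toward n = 1.56: a half-wave phase shift.
Exactly one π shift → a net half-wave offset.
So the condition for constructive reflection is 2 n t = (m + ½) λ.
λ = 2 n t / (m + ½) = 2700 / (m + ½) nm.
m=3: 771 nm (IR); m=4: 600 nm (visible); m=5: 491 nm (visible); m=6: 415 nm (visible); m=7: 360 nm (UV).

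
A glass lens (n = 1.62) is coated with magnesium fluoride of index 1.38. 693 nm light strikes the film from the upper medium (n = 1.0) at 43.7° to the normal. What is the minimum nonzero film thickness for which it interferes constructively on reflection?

290 nm

At the upper boundary (n = 1.0 to n = 1.38) the reflected ray undergoes a half-wave phase shift.
Ray reflecting at the bottom interface goes from n = 1.38 toward n = 1.62: a half-wave phase shift.
Net: no relative phase inversion (both shifts match).
With no net inversion, constructive interference in reflection requires 2 n t cos θ_r = m λ.
Snell's law: 1.0 sin 43.7° = 1.38 sin θ_r → sin θ_r = 0.501, cos θ_r = 0.866.
Minimum nonzero at m = 1: t = λ / (2 n cos θ_r) = 693 / (2 × 1.38 × 0.866) = 290 nm.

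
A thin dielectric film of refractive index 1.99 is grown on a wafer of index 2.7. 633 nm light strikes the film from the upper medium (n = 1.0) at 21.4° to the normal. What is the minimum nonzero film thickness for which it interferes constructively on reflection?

162 nm

Ray reflecting at the top interface goes from n = 1.0 toward n = 1.99: a half-wave phase shift.
Bottom surface (1.99 → 2.7): reflection off a higher-index medium gives a half-wave phase shift.
Zero or two π shifts → no net half-wave offset.
So the condition for constructive reflection is 2 n t cos θ_r = m λ.
Snell's law: 1.0 sin 21.4° = 1.99 sin θ_r → sin θ_r = 0.183, cos θ_r = 0.983.
Minimum nonzero at m = 1: t = λ / (2 n cos θ_r) = 633 / (2 × 1.99 × 0.983) = 162 nm.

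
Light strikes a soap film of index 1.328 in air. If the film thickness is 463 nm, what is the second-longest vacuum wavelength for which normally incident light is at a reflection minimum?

Ray reflecting at the top interface goes from n = 1.0 toward n = 1.328: a half-wave phase shift.
Ray reflecting at the bottom interface goes from n = 1.328 toward n = 1.0: no phase shift.
Net: one phase inversion between the two reflected rays.
With one net inversion, destructive interference in reflection requires 2 n t = m λ.
λ = 2 n t / m. The second-longest wavelength is m = 2: λ = 2 × 1.328 × 463 / 2.00 = 615 nm.

615 nm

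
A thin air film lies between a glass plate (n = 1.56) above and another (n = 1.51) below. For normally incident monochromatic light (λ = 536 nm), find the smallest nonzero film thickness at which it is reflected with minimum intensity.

Top surface (1.56 → 1.0): reflection off a lower-index medium gives no phase shift.
Bottom surface (1.0 → 1.51): reflection off a higher-index medium gives a half-wave phase shift.
Exactly one π shift → a net half-wave offset.
So the condition for destructive reflection is 2 n t = m λ.
Minimum nonzero at m = 1: t = λ / (2 n) = 536 / (2 × 1.0) = 268 nm.

268 nm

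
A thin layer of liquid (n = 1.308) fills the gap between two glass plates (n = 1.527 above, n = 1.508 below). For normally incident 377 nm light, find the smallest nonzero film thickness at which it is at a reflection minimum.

144 nm

At the upper boundary (n = 1.527 to n = 1.308) the reflected ray undergoes no phase shift.
Ray reflecting at the bottom interface goes from n = 1.308 toward n = 1.508: a half-wave phase shift.
Net: one phase inversion between the two reflected rays.
For minimum reflection here: 2 n t = m λ.
Minimum nonzero at m = 1: t = λ / (2 n) = 377 / (2 × 1.308) = 144 nm.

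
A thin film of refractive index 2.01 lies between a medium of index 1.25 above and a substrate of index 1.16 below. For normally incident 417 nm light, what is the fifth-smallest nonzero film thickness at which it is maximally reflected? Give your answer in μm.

0.467 μm

Ray reflecting at the top interface goes from n = 1.25 toward n = 2.01: a half-wave phase shift.
At the lower boundary (n = 2.01 to n = 1.16) the reflected ray undergoes no phase shift.
The two reflections differ by half a wavelength.
For strong reflection here: 2 n t = (m + ½) λ.
The fifth-smallest nonzero thickness corresponds to m = 4: t = (m + ½) λ / (2 n) = 4.50 × 417 / (2 × 2.01) = 467 nm.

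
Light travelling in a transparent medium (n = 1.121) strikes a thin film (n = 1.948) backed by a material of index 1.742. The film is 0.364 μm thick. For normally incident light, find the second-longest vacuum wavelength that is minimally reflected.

Top surface (1.121 → 1.948): reflection off a higher-index medium gives a half-wave phase shift.
At the lower boundary (n = 1.948 to n = 1.742) the reflected ray undergoes no phase shift.
The two reflections differ by half a wavelength.
With one net inversion, destructive interference in reflection requires 2 n t = m λ.
λ = 2 n t / m. The second-longest wavelength is m = 2: λ = 2 × 1.948 × 364 / 2.00 = 709 nm.

709 nm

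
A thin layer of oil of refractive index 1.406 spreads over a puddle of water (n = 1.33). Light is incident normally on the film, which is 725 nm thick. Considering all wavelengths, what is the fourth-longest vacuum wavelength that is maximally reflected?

Ray reflecting at the top interface goes from n = 1.0 toward n = 1.406: a half-wave phase shift.
Ray reflecting at the bottom interface goes from n = 1.406 toward n = 1.33: no phase shift.
The two reflections differ by half a wavelength.
For maximum reflection here: 2 n t = (m + ½) λ.
λ = 2 n t / (m + ½). The fourth-longest wavelength is m = 3: λ = 2 × 1.406 × 725 / 3.50 = 582 nm.

582 nm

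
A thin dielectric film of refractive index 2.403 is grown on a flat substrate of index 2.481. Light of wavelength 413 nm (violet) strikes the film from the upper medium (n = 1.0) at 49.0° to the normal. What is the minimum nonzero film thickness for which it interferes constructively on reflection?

90.5 nm

Top surface (1.0 → 2.403): reflection off a higher-index medium gives a half-wave phase shift.
Ray reflecting at the bottom interface goes from n = 2.403 toward n = 2.481: a half-wave phase shift.
The two reflections carry the same phase change, so no net offset.
With no net inversion, constructive interference in reflection requires 2 n t cos θ_r = m λ.
Snell's law: 1.0 sin 49.0° = 2.403 sin θ_r → sin θ_r = 0.314, cos θ_r = 0.949.
Minimum nonzero at m = 1: t = λ / (2 n cos θ_r) = 413 / (2 × 2.403 × 0.949) = 90.5 nm.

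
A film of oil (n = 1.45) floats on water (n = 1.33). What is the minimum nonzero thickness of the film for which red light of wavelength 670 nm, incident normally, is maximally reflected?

Ray reflecting at the top interface goes from n = 1.0 toward n = 1.45: a half-wave phase shift.
At the lower boundary (n = 1.45 to n = 1.33) the reflected ray undergoes no phase shift.
Net: one phase inversion between the two reflected rays.
With one net inversion, constructive interference in reflection requires 2 n t = (m + ½) λ.
Minimum at m = 0: t = λ / (4 n) = 670 / (4 × 1.45) = 116 nm.

116 nm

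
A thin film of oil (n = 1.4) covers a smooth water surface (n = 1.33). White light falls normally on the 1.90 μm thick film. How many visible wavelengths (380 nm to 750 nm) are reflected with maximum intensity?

Ray reflecting at the top interface goes from n = 1.0 toward n = 1.4: a half-wave phase shift.
Bottom surface (1.4 → 1.33): reflection off a lower-index medium gives no phase shift.
The two reflections differ by half a wavelength.
For maximum reflection here: 2 n t = (m + ½) λ.
λ = 2 n t / (m + ½) = 5320 / (m + ½) nm.
m=6: 818 nm (IR); m=7: 709 nm (visible); m=8: 626 nm (visible); m=9: 560 nm (visible); m=10: 507 nm (visible); m=11: 463 nm (visible); m=12: 426 nm (visible); m=13: 394 nm (visible); m=14: 367 nm (UV).

7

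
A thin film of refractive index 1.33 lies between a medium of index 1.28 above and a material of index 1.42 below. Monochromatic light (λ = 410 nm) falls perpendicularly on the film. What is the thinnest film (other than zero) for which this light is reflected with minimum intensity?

77.1 nm

Top surface (1.28 → 1.33): reflection off a higher-index medium gives a half-wave phase shift.
Bottom surface (1.33 → 1.42): reflection off a higher-index medium gives a half-wave phase shift.
Zero or two π shifts → no net half-wave offset.
For minimum reflection here: 2 n t = (m + ½) λ.
Minimum at m = 0: t = λ / (4 n) = 410 / (4 × 1.33) = 77.1 nm.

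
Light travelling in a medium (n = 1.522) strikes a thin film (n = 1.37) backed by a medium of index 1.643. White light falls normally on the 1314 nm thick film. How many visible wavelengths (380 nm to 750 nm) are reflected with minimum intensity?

At the upper boundary (n = 1.522 to n = 1.37) the reflected ray undergoes no phase shift.
At the lower boundary (n = 1.37 to n = 1.643) the reflected ray undergoes a half-wave phase shift.
The two reflections differ by half a wavelength.
For dark reflection here: 2 n t = m λ.
λ = 2 n t / m = 3600 / m nm.
m=4: 900 nm (IR); m=5: 720 nm (visible); m=6: 600 nm (visible); m=7: 514 nm (visible); m=8: 450 nm (visible); m=9: 400 nm (visible); m=10: 360 nm (UV).

5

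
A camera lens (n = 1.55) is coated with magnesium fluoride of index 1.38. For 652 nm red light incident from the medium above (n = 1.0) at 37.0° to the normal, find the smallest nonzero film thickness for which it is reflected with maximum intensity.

Ray reflecting at the top interface goes from n = 1.0 toward n = 1.38: a half-wave phase shift.
Ray reflecting at the bottom interface goes from n = 1.38 toward n = 1.55: a half-wave phase shift.
Net: no relative phase inversion (both shifts match).
With no net inversion, constructive interference in reflection requires 2 n t cos θ_r = m λ.
Snell's law: 1.0 sin 37.0° = 1.38 sin θ_r → sin θ_r = 0.436, cos θ_r = 0.900.
Minimum nonzero at m = 1: t = λ / (2 n cos θ_r) = 652 / (2 × 1.38 × 0.900) = 263 nm.

263 nm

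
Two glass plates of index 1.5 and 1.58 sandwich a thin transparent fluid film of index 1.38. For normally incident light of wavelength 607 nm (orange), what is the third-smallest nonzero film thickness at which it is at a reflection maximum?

Ray reflecting at the top interface goes from n = 1.5 toward n = 1.38: no phase shift.
At the lower boundary (n = 1.38 to n = 1.58) the reflected ray undergoes a half-wave phase shift.
The two reflections differ by half a wavelength.
So the condition for constructive reflection is 2 n t = (m + ½) λ.
The third-smallest nonzero thickness corresponds to m = 2: t = (m + ½) λ / (2 n) = 2.50 × 607 / (2 × 1.38) = 550 nm.

550 nm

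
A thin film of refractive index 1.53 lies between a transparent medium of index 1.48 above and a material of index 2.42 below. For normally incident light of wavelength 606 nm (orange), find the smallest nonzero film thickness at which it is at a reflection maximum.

At the upper boundary (n = 1.48 to n = 1.53) the reflected ray undergoes a half-wave phase shift.
Bottom surface (1.53 → 2.42): reflection off a higher-index medium gives a half-wave phase shift.
Net: no relative phase inversion (both shifts match).
So the condition for constructive reflection is 2 n t = m λ.
Minimum nonzero at m = 1: t = λ / (2 n) = 606 / (2 × 1.53) = 198 nm.

198 nm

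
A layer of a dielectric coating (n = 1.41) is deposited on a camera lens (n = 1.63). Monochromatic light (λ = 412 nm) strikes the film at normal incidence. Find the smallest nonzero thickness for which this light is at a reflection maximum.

146 nm

Ray reflecting at the top interface goes from n = 1.0 toward n = 1.41: a half-wave phase shift.
At the lower boundary (n = 1.41 to n = 1.63) the reflected ray undergoes a half-wave phase shift.
The two reflections carry the same phase change, so no net offset.
So the condition for constructive reflection is 2 n t = m λ.
The smallest nonzero thickness corresponds to m = 1: t = m λ / (2 n) = 1.00 × 412 / (2 × 1.41) = 146 nm.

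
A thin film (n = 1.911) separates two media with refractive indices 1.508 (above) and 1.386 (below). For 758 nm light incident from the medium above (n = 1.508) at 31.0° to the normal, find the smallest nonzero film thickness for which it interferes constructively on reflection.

Top surface (1.508 → 1.911): reflection off a higher-index medium gives a half-wave phase shift.
Bottom surface (1.911 → 1.386): reflection off a lower-index medium gives no phase shift.
Net: one phase inversion between the two reflected rays.
For bright reflection here: 2 n t cos θ_r = (m + ½) λ.
Snell's law: 1.508 sin 31.0° = 1.911 sin θ_r → sin θ_r = 0.406, cos θ_r = 0.914.
Minimum at m = 0: t = λ / (4 n cos θ_r) = 758 / (4 × 1.911 × 0.914) = 109 nm.

109 nm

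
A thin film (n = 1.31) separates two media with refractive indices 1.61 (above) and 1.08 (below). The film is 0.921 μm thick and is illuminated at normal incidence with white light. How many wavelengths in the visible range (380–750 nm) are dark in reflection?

3

At the upper boundary (n = 1.61 to n = 1.31) the reflected ray undergoes no phase shift.
Bottom surface (1.31 → 1.08): reflection off a lower-index medium gives no phase shift.
Zero or two π shifts → no net half-wave offset.
For dark reflection here: 2 n t = (m + ½) λ.
λ = 2 n t / (m + ½) = 2413 / (m + ½) nm.
m=2: 965 nm (IR); m=3: 689 nm (visible); m=4: 536 nm (visible); m=5: 439 nm (visible); m=6: 371 nm (UV).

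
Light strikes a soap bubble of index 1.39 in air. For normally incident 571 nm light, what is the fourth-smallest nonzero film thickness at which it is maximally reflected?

Top surface (1.0 → 1.39): reflection off a higher-index medium gives a half-wave phase shift.
At the lower boundary (n = 1.39 to n = 1.0) the reflected ray undergoes no phase shift.
Net: one phase inversion between the two reflected rays.
For bright reflection here: 2 n t = (m + ½) λ.
The fourth-smallest nonzero thickness corresponds to m = 3: t = (m + ½) λ / (2 n) = 3.50 × 571 / (2 × 1.39) = 719 nm.

719 nm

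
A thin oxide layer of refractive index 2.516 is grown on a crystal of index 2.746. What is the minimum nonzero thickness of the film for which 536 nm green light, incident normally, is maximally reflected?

At the upper boundary (n = 1.0 to n = 2.516) the reflected ray undergoes a half-wave phase shift.
At the lower boundary (n = 2.516 to n = 2.746) the reflected ray undergoes a half-wave phase shift.
Net: no relative phase inversion (both shifts match).
With no net inversion, constructive interference in reflection requires 2 n t = m λ.
Minimum nonzero at m = 1: t = λ / (2 n) = 536 / (2 × 2.516) = 107 nm.

107 nm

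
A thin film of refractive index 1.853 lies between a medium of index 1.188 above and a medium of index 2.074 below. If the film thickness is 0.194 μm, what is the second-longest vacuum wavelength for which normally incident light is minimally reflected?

Top surface (1.188 → 1.853): reflection off a higher-index medium gives a half-wave phase shift.
Bottom surface (1.853 → 2.074): reflection off a higher-index medium gives a half-wave phase shift.
The two reflections carry the same phase change, so no net offset.
With no net inversion, destructive interference in reflection requires 2 n t = (m + ½) λ.
λ = 2 n t / (m + ½). The second-longest wavelength is m = 1: λ = 2 × 1.853 × 194 / 1.50 = 479 nm.

479 nm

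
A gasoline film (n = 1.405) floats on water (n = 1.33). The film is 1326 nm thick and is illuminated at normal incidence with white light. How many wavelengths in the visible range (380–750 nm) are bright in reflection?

5

Ray reflecting at the top interface goes from n = 1.0 toward n = 1.405: a half-wave phase shift.
Bottom surface (1.405 → 1.33): reflection off a lower-index medium gives no phase shift.
Net: one phase inversion between the two reflected rays.
For maximum reflection here: 2 n t = (m + ½) λ.
λ = 2 n t / (m + ½) = 3726 / (m + ½) nm.
m=4: 828 nm (IR); m=5: 677 nm (visible); m=6: 573 nm (visible); m=7: 497 nm (visible); m=8: 438 nm (visible); m=9: 392 nm (visible); m=10: 355 nm (UV).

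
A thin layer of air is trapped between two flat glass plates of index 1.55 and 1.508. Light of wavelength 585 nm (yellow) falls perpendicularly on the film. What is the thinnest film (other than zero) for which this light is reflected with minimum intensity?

Top surface (1.55 → 1.0): reflection off a lower-index medium gives no phase shift.
At the lower boundary (n = 1.0 to n = 1.508) the reflected ray undergoes a half-wave phase shift.
Exactly one π shift → a net half-wave offset.
With one net inversion, destructive interference in reflection requires 2 n t = m λ.
Minimum nonzero at m = 1: t = λ / (2 n) = 585 / (2 × 1.0) = 293 nm.

293 nm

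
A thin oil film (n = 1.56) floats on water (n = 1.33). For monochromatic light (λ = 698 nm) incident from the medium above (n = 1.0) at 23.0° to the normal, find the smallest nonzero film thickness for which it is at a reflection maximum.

116 nm

Ray reflecting at the top interface goes from n = 1.0 toward n = 1.56: a half-wave phase shift.
Ray reflecting at the bottom interface goes from n = 1.56 toward n = 1.33: no phase shift.
Exactly one π shift → a net half-wave offset.
For bright reflection here: 2 n t cos θ_r = (m + ½) λ.
Snell's law: 1.0 sin 23.0° = 1.56 sin θ_r → sin θ_r = 0.250, cos θ_r = 0.968.
Minimum at m = 0: t = λ / (4 n cos θ_r) = 698 / (4 × 1.56 × 0.968) = 116 nm.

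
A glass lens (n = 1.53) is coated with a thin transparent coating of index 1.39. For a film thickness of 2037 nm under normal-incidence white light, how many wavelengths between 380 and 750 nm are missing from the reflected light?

Ray reflecting at the top interface goes from n = 1.0 toward n = 1.39: a half-wave phase shift.
At the lower boundary (n = 1.39 to n = 1.53) the reflected ray undergoes a half-wave phase shift.
Zero or two π shifts → no net half-wave offset.
With no net inversion, destructive interference in reflection requires 2 n t = (m + ½) λ.
λ = 2 n t / (m + ½) = 5663 / (m + ½) nm.
m=7: 755 nm (IR); m=8: 666 nm (visible); m=9: 596 nm (visible); m=10: 539 nm (visible); m=11: 492 nm (visible); m=12: 453 nm (visible); m=13: 419 nm (visible); m=14: 391 nm (visible); m=15: 365 nm (UV).

7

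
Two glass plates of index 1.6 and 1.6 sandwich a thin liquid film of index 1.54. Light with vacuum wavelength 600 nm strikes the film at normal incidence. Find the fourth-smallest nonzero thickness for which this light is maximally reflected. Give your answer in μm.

Top surface (1.6 → 1.54): reflection off a lower-index medium gives no phase shift.
At the lower boundary (n = 1.54 to n = 1.6) the reflected ray undergoes a half-wave phase shift.
Net: one phase inversion between the two reflected rays.
With one net inversion, constructive interference in reflection requires 2 n t = (m + ½) λ.
The fourth-smallest nonzero thickness corresponds to m = 3: t = (m + ½) λ / (2 n) = 3.50 × 600 / (2 × 1.54) = 682 nm.

0.682 μm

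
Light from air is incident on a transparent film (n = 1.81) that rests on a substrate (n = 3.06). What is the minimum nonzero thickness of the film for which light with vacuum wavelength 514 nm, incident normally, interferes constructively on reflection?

142 nm

At the upper boundary (n = 1.0 to n = 1.81) the reflected ray undergoes a half-wave phase shift.
Ray reflecting at the bottom interface goes from n = 1.81 toward n = 3.06: a half-wave phase shift.
Zero or two π shifts → no net half-wave offset.
So the condition for constructive reflection is 2 n t = m λ.
Minimum nonzero at m = 1: t = λ / (2 n) = 514 / (2 × 1.81) = 142 nm.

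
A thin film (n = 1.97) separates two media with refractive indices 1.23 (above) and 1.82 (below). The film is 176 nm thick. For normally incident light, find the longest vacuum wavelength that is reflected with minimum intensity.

693 nm

Ray reflecting at the top interface goes from n = 1.23 toward n = 1.97: a half-wave phase shift.
At the lower boundary (n = 1.97 to n = 1.82) the reflected ray undergoes no phase shift.
The two reflections differ by half a wavelength.
For weak reflection here: 2 n t = m λ.
λ = 2 n t / m. The longest wavelength is m = 1: λ = 2 × 1.97 × 176 / 1.00 = 693 nm.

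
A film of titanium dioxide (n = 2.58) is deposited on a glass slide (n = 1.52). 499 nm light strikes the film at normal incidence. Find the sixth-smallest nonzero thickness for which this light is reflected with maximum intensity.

Top surface (1.0 → 2.58): reflection off a higher-index medium gives a half-wave phase shift.
Ray reflecting at the bottom interface goes from n = 2.58 toward n = 1.52: no phase shift.
Net: one phase inversion between the two reflected rays.
For strong reflection here: 2 n t = (m + ½) λ.
The sixth-smallest nonzero thickness corresponds to m = 5: t = (m + ½) λ / (2 n) = 5.50 × 499 / (2 × 2.58) = 532 nm.

532 nm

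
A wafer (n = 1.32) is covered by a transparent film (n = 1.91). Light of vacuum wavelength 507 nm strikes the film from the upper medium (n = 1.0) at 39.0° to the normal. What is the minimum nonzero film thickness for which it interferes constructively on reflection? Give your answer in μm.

0.0703 μm

Ray reflecting at the top interface goes from n = 1.0 toward n = 1.91: a half-wave phase shift.
At the lower boundary (n = 1.91 to n = 1.32) the reflected ray undergoes no phase shift.
Exactly one π shift → a net half-wave offset.
So the condition for constructive reflection is 2 n t cos θ_r = (m + ½) λ.
Snell's law: 1.0 sin 39.0° = 1.91 sin θ_r → sin θ_r = 0.329, cos θ_r = 0.944.
Minimum at m = 0: t = λ / (4 n cos θ_r) = 507 / (4 × 1.91 × 0.944) = 70.3 nm.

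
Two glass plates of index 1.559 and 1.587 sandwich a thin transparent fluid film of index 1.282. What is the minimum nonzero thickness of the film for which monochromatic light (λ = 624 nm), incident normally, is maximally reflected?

122 nm

At the upper boundary (n = 1.559 to n = 1.282) the reflected ray undergoes no phase shift.
At the lower boundary (n = 1.282 to n = 1.587) the reflected ray undergoes a half-wave phase shift.
The two reflections differ by half a wavelength.
With one net inversion, constructive interference in reflection requires 2 n t = (m + ½) λ.
Minimum at m = 0: t = λ / (4 n) = 624 / (4 × 1.282) = 122 nm.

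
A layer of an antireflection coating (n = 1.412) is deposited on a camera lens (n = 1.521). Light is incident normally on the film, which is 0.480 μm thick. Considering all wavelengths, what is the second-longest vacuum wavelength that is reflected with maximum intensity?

678 nm

Top surface (1.0 → 1.412): reflection off a higher-index medium gives a half-wave phase shift.
At the lower boundary (n = 1.412 to n = 1.521) the reflected ray undergoes a half-wave phase shift.
The two reflections carry the same phase change, so no net offset.
For strong reflection here: 2 n t = m λ.
λ = 2 n t / m. The second-longest wavelength is m = 2: λ = 2 × 1.412 × 480 / 2.00 = 678 nm.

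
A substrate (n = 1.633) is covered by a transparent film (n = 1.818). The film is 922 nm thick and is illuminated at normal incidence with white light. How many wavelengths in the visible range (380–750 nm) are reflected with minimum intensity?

Ray reflecting at the top interface goes from n = 1.0 toward n = 1.818: a half-wave phase shift.
Ray reflecting at the bottom interface goes from n = 1.818 toward n = 1.633: no phase shift.
Exactly one π shift → a net half-wave offset.
With one net inversion, destructive interference in reflection requires 2 n t = m λ.
λ = 2 n t / m = 3352 / m nm.
m=4: 838 nm (IR); m=5: 670 nm (visible); m=6: 559 nm (visible); m=7: 479 nm (visible); m=8: 419 nm (visible); m=9: 372 nm (UV).

4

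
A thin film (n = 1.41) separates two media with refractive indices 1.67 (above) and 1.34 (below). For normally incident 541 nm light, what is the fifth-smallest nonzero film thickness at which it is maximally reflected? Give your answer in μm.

0.959 μm

Top surface (1.67 → 1.41): reflection off a lower-index medium gives no phase shift.
Ray reflecting at the bottom interface goes from n = 1.41 toward n = 1.34: no phase shift.
Zero or two π shifts → no net half-wave offset.
So the condition for constructive reflection is 2 n t = m λ.
The fifth-smallest nonzero thickness corresponds to m = 5: t = m λ / (2 n) = 5.00 × 541 / (2 × 1.41) = 959 nm.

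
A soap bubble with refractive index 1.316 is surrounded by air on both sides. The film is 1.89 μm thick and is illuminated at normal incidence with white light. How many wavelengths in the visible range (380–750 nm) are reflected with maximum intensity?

6

At the upper boundary (n = 1.0 to n = 1.316) the reflected ray undergoes a half-wave phase shift.
At the lower boundary (n = 1.316 to n = 1.0) the reflected ray undergoes no phase shift.
Exactly one π shift → a net half-wave offset.
So the condition for constructive reflection is 2 n t = (m + ½) λ.
λ = 2 n t / (m + ½) = 4974 / (m + ½) nm.
m=6: 765 nm (IR); m=7: 663 nm (visible); m=8: 585 nm (visible); m=9: 524 nm (visible); m=10: 474 nm (visible); m=11: 433 nm (visible); m=12: 398 nm (visible); m=13: 368 nm (UV).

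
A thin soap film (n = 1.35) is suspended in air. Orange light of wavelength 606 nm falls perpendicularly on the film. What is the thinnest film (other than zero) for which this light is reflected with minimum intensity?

Ray reflecting at the top interface goes from n = 1.0 toward n = 1.35: a half-wave phase shift.
Bottom surface (1.35 → 1.0): reflection off a lower-index medium gives no phase shift.
The two reflections differ by half a wavelength.
For dark reflection here: 2 n t = m λ.
Minimum nonzero at m = 1: t = λ / (2 n) = 606 / (2 × 1.35) = 224 nm.

224 nm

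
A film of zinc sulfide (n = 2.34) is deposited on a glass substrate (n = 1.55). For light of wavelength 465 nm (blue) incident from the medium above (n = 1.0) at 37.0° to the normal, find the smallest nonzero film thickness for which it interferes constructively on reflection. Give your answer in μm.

At the upper boundary (n = 1.0 to n = 2.34) the reflected ray undergoes a half-wave phase shift.
Ray reflecting at the bottom interface goes from n = 2.34 toward n = 1.55: no phase shift.
Net: one phase inversion between the two reflected rays.
For maximum reflection here: 2 n t cos θ_r = (m + ½) λ.
Snell's law: 1.0 sin 37.0° = 2.34 sin θ_r → sin θ_r = 0.257, cos θ_r = 0.966.
Minimum at m = 0: t = λ / (4 n cos θ_r) = 465 / (4 × 2.34 × 0.966) = 51.4 nm.

0.0514 μm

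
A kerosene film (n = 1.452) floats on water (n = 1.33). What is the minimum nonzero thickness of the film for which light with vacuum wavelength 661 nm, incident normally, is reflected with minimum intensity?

228 nm

Top surface (1.0 → 1.452): reflection off a higher-index medium gives a half-wave phase shift.
At the lower boundary (n = 1.452 to n = 1.33) the reflected ray undergoes no phase shift.
The two reflections differ by half a wavelength.
For minimum reflection here: 2 n t = m λ.
Minimum nonzero at m = 1: t = λ / (2 n) = 661 / (2 × 1.452) = 228 nm.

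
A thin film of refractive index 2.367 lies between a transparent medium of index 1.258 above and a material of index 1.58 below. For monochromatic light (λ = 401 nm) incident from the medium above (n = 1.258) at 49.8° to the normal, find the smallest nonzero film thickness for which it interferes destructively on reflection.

At the upper boundary (n = 1.258 to n = 2.367) the reflected ray undergoes a half-wave phase shift.
Ray reflecting at the bottom interface goes from n = 2.367 toward n = 1.58: no phase shift.
The two reflections differ by half a wavelength.
With one net inversion, destructive interference in reflection requires 2 n t cos θ_r = m λ.
Snell's law: 1.258 sin 49.8° = 2.367 sin θ_r → sin θ_r = 0.406, cos θ_r = 0.914.
Minimum nonzero at m = 1: t = λ / (2 n cos θ_r) = 401 / (2 × 2.367 × 0.914) = 92.7 nm.

92.7 nm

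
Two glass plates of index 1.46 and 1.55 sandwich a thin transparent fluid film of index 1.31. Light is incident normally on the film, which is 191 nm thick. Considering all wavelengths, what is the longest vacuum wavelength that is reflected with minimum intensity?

Top surface (1.46 → 1.31): reflection off a lower-index medium gives no phase shift.
Ray reflecting at the bottom interface goes from n = 1.31 toward n = 1.55: a half-wave phase shift.
The two reflections differ by half a wavelength.
With one net inversion, destructive interference in reflection requires 2 n t = m λ.
λ = 2 n t / m. The longest wavelength is m = 1: λ = 2 × 1.31 × 191 / 1.00 = 500 nm.

500 nm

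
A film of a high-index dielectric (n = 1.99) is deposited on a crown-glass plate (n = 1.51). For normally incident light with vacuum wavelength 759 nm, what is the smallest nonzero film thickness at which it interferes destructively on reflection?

At the upper boundary (n = 1.0 to n = 1.99) the reflected ray undergoes a half-wave phase shift.
At the lower boundary (n = 1.99 to n = 1.51) the reflected ray undergoes no phase shift.
Net: one phase inversion between the two reflected rays.
So the condition for destructive reflection is 2 n t = m λ.
The smallest nonzero thickness corresponds to m = 1: t = m λ / (2 n) = 1.00 × 759 / (2 × 1.99) = 191 nm.

191 nm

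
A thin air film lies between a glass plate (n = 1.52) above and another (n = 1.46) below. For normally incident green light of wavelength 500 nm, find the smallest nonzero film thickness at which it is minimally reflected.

250 nm

At the upper boundary (n = 1.52 to n = 1.0) the reflected ray undergoes no phase shift.
Bottom surface (1.0 → 1.46): reflection off a higher-index medium gives a half-wave phase shift.
Net: one phase inversion between the two reflected rays.
With one net inversion, destructive interference in reflection requires 2 n t = m λ.
Minimum nonzero at m = 1: t = λ / (2 n) = 500 / (2 × 1.0) = 250 nm.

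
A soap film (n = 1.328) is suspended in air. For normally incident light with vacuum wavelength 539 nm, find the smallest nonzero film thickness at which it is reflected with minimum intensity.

203 nm

Ray reflecting at the top interface goes from n = 1.0 toward n = 1.328: a half-wave phase shift.
Bottom surface (1.328 → 1.0): reflection off a lower-index medium gives no phase shift.
Exactly one π shift → a net half-wave offset.
So the condition for destructive reflection is 2 n t = m λ.
Minimum nonzero at m = 1: t = λ / (2 n) = 539 / (2 × 1.328) = 203 nm.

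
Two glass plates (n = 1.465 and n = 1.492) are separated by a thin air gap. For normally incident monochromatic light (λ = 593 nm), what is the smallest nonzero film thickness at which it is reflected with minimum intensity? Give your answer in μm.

Ray reflecting at the top interface goes from n = 1.465 toward n = 1.0: no phase shift.
Ray reflecting at the bottom interface goes from n = 1.0 toward n = 1.492: a half-wave phase shift.
Exactly one π shift → a net half-wave offset.
With one net inversion, destructive interference in reflection requires 2 n t = m λ.
The smallest nonzero thickness corresponds to m = 1: t = m λ / (2 n) = 1.00 × 593 / (2 × 1.0) = 297 nm.

0.297 μm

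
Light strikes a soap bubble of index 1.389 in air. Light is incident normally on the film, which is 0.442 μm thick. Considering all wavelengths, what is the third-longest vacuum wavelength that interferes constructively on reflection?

Ray reflecting at the top interface goes from n = 1.0 toward n = 1.389: a half-wave phase shift.
Ray reflecting at the bottom interface goes from n = 1.389 toward n = 1.0: no phase shift.
Net: one phase inversion between the two reflected rays.
With one net inversion, constructive interference in reflection requires 2 n t = (m + ½) λ.
λ = 2 n t / (m + ½). The third-longest wavelength is m = 2: λ = 2 × 1.389 × 442 / 2.50 = 491 nm.

491 nm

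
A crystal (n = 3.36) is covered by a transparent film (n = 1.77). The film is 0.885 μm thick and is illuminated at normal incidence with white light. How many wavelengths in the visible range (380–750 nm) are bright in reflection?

4

Ray reflecting at the top interface goes from n = 1.0 toward n = 1.77: a half-wave phase shift.
Bottom surface (1.77 → 3.36): reflection off a higher-index medium gives a half-wave phase shift.
Net: no relative phase inversion (both shifts match).
With no net inversion, constructive interference in reflection requires 2 n t = m λ.
λ = 2 n t / m = 3133 / m nm.
m=4: 783 nm (IR); m=5: 627 nm (visible); m=6: 522 nm (visible); m=7: 448 nm (visible); m=8: 392 nm (visible); m=9: 348 nm (UV).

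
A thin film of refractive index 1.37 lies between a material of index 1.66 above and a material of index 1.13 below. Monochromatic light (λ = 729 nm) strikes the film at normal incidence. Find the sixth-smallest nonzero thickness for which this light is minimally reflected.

At the upper boundary (n = 1.66 to n = 1.37) the reflected ray undergoes no phase shift.
Bottom surface (1.37 → 1.13): reflection off a lower-index medium gives no phase shift.
The two reflections carry the same phase change, so no net offset.
So the condition for destructive reflection is 2 n t = (m + ½) λ.
The sixth-smallest nonzero thickness corresponds to m = 5: t = (m + ½) λ / (2 n) = 5.50 × 729 / (2 × 1.37) = 1463 nm.

1463 nm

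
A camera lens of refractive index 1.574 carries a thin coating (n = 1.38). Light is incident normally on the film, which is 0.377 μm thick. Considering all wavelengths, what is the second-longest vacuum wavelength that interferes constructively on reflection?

Top surface (1.0 → 1.38): reflection off a higher-index medium gives a half-wave phase shift.
At the lower boundary (n = 1.38 to n = 1.574) the reflected ray undergoes a half-wave phase shift.
Net: no relative phase inversion (both shifts match).
For maximum reflection here: 2 n t = m λ.
λ = 2 n t / m. The second-longest wavelength is m = 2: λ = 2 × 1.38 × 377 / 2.00 = 520 nm.

520 nm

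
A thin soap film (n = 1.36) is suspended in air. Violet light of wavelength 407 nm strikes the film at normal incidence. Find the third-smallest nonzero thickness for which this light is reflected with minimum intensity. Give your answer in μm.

At the upper boundary (n = 1.0 to n = 1.36) the reflected ray undergoes a half-wave phase shift.
Bottom surface (1.36 → 1.0): reflection off a lower-index medium gives no phase shift.
Net: one phase inversion between the two reflected rays.
For minimum reflection here: 2 n t = m λ.
The third-smallest nonzero thickness corresponds to m = 3: t = m λ / (2 n) = 3.00 × 407 / (2 × 1.36) = 449 nm.

0.449 μm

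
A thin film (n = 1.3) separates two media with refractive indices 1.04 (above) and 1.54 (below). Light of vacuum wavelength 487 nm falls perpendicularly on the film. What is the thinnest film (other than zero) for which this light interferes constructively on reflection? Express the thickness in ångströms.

1873 Å

Ray reflecting at the top interface goes from n = 1.04 toward n = 1.3: a half-wave phase shift.
Ray reflecting at the bottom interface goes from n = 1.3 toward n = 1.54: a half-wave phase shift.
The two reflections carry the same phase change, so no net offset.
For bright reflection here: 2 n t = m λ.
Minimum nonzero at m = 1: t = λ / (2 n) = 487 / (2 × 1.3) = 187 nm.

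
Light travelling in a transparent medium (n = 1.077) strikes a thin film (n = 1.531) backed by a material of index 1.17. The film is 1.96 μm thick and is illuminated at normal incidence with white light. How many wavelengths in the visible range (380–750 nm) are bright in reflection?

At the upper boundary (n = 1.077 to n = 1.531) the reflected ray undergoes a half-wave phase shift.
Bottom surface (1.531 → 1.17): reflection off a lower-index medium gives no phase shift.
Exactly one π shift → a net half-wave offset.
With one net inversion, constructive interference in reflection requires 2 n t = (m + ½) λ.
λ = 2 n t / (m + ½) = 6002 / (m + ½) nm.
m=7: 800 nm (IR); m=8: 706 nm (visible); m=9: 632 nm (visible); m=10: 572 nm (visible); m=11: 522 nm (visible); m=12: 480 nm (visible); m=13: 445 nm (visible); m=14: 414 nm (visible); m=15: 387 nm (visible); m=16: 364 nm (UV).

8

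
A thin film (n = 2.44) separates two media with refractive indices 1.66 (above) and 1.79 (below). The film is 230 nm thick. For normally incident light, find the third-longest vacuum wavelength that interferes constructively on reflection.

449 nm

Ray reflecting at the top interface goes from n = 1.66 toward n = 2.44: a half-wave phase shift.
Bottom surface (2.44 → 1.79): reflection off a lower-index medium gives no phase shift.
The two reflections differ by half a wavelength.
So the condition for constructive reflection is 2 n t = (m + ½) λ.
λ = 2 n t / (m + ½). The third-longest wavelength is m = 2: λ = 2 × 2.44 × 230 / 2.50 = 449 nm.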